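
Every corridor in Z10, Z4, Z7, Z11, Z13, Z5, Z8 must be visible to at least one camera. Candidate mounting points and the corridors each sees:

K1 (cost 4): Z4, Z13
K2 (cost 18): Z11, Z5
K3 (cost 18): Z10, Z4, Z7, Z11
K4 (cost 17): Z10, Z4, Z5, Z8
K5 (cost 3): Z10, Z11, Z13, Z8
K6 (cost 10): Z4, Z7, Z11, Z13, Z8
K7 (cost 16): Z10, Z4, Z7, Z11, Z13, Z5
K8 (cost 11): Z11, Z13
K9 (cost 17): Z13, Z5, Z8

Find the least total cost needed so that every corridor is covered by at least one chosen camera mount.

K5, K7 cover every corridor at cost 3 + 16 = 19.
Any cover uses at least 2 camera mounts; among all covering selections none totals below 19.

19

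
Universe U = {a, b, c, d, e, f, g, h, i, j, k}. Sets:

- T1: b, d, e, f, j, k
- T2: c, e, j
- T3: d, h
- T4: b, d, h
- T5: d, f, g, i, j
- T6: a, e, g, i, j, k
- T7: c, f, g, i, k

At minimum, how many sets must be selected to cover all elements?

3

T4, T6, T7 together cover {a, b, c, d, e, f, g, h, i, j, k} — every element.
No 2 of the 7 sets cover everything (all 21 pairs fall short), so 3 is minimum.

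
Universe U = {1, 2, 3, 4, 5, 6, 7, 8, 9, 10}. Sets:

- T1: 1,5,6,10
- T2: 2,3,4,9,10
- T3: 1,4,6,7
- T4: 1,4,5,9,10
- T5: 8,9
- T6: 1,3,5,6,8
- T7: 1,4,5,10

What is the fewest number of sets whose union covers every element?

T2, T3, T6 together cover {1, 2, 3, 4, 5, 6, 7, 8, 9, 10} — every element.
No 2 of the 7 sets cover everything (all 21 pairs fall short), so 3 is minimum.

3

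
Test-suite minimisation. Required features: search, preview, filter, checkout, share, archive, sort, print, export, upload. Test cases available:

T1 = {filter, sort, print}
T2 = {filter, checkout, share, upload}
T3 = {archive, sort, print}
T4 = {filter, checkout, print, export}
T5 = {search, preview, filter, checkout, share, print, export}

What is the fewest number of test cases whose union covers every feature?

3

T2, T3, T5 together cover {search, preview, filter, checkout, share, archive, sort, print, export, upload} — every feature.
No 2 of the 5 test cases cover everything (all 10 pairs fall short), so 3 is minimum.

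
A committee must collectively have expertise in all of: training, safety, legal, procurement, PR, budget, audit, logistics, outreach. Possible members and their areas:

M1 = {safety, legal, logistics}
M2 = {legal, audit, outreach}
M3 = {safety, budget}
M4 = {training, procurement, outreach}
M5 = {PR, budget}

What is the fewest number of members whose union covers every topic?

4

M1, M2, M4, M5 together cover {training, safety, legal, procurement, PR, budget, audit, logistics, outreach} — every topic.
No 3 of the 5 members cover everything (all 10 triples fall short), so 4 is minimum.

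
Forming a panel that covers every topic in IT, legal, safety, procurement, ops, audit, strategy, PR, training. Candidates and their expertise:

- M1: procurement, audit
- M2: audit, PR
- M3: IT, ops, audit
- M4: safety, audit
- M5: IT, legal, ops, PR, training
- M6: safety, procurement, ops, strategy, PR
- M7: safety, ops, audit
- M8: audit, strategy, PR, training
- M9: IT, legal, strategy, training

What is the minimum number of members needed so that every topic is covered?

3

M1, M5, M6 together cover {IT, legal, safety, procurement, ops, audit, strategy, PR, training} — every topic.
No 2 of the 9 members cover everything (all 36 pairs fall short), so 3 is minimum.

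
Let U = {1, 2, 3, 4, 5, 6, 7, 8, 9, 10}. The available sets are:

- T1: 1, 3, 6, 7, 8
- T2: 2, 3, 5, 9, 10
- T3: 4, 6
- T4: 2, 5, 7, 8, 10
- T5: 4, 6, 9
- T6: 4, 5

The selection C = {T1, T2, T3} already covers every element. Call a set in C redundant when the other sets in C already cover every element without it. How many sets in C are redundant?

Drop T1: 1, 7, 8 uncovered — not redundant.
Drop T2: 2, 5, 9, 10 uncovered — not redundant.
Drop T3: 4 uncovered — not redundant.
None of the sets in C is redundant.

0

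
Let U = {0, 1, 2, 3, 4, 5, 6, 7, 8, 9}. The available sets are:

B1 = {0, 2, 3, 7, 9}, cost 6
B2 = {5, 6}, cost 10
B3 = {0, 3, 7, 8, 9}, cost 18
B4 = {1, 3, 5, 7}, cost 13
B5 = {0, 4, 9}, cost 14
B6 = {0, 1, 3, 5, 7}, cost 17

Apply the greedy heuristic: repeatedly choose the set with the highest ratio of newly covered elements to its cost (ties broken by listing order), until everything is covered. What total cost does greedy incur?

Pick 1: B1 adds 5 new (0, 2, 3, 7, 9) at cost 6 (ratio 5/6).
Pick 2: B2 adds 2 new (5, 6) at cost 10 (ratio 2/10).
Pick 3: B4 adds 1 new (1) at cost 13 (ratio 1/13).
Pick 4: B5 adds 1 new (4) at cost 14 (ratio 1/14).
Pick 5: B3 adds 1 new (8) at cost 18 (ratio 1/18).
Greedy total cost: 6 + 10 + 13 + 14 + 18 = 61.

61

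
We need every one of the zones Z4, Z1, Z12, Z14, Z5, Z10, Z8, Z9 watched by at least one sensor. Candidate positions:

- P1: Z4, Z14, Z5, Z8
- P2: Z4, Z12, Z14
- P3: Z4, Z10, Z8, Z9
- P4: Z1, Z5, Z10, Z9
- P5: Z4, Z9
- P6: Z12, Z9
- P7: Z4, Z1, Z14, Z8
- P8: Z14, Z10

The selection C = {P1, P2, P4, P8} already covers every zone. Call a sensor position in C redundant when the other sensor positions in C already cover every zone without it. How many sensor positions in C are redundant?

1

Drop P1: Z8 uncovered — not redundant.
Drop P2: Z12 uncovered — not redundant.
Drop P4: Z1, Z9 uncovered — not redundant.
Drop P8: the rest still cover every zone — redundant.
1 redundant: P8.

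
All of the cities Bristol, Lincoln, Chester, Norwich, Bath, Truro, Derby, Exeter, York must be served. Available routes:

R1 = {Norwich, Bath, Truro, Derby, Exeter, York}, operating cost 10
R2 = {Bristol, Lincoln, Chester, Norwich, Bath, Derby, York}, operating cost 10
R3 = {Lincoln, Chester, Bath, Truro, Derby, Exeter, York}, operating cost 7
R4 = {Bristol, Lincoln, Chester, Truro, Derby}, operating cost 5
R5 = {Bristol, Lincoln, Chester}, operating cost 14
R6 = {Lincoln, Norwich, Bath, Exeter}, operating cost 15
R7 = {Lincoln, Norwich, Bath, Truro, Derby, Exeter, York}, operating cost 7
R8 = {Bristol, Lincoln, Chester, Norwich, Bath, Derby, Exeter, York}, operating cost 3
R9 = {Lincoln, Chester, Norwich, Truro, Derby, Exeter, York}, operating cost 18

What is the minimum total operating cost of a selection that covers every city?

8

R4, R8 cover every city at operating cost 5 + 3 = 8.
Any cover uses at least 2 routes; among all covering selections none totals below 8.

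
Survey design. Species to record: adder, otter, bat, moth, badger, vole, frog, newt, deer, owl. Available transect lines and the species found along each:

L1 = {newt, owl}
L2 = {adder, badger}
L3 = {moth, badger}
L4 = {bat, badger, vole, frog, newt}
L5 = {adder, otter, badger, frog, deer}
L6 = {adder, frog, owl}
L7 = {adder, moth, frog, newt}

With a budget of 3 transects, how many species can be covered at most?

9

Choosing L1, L4, L5 covers {adder, otter, bat, badger, vole, frog, newt, deer, owl} — 9 species.
No choice of 3 transects does better; here moth is left uncovered.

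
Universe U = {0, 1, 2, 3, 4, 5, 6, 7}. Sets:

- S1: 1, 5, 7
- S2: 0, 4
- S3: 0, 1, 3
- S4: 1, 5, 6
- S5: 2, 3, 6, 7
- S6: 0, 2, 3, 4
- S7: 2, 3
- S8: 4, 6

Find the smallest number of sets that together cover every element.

3

S1, S2, S5 together cover {0, 1, 2, 3, 4, 5, 6, 7} — every element.
No 2 of the 8 sets cover everything (all 28 pairs fall short), so 3 is minimum.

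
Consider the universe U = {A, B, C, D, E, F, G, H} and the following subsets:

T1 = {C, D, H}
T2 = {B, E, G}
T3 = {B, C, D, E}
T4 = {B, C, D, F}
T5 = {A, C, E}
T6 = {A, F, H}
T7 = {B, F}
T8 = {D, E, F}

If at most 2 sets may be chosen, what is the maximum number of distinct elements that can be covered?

Choosing T3, T6 covers {A, B, C, D, E, F, H} — 7 elements.
No choice of 2 sets does better; here G is left uncovered.

7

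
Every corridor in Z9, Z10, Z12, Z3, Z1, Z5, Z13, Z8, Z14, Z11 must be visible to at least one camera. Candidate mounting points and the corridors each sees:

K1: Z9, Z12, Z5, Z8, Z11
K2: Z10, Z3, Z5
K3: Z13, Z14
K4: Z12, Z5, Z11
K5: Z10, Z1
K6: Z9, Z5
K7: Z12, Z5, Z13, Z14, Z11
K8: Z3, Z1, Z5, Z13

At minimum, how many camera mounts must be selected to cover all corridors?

K1, K2, K3, K5 together cover {Z9, Z10, Z12, Z3, Z1, Z5, Z13, Z8, Z14, Z11} — every corridor.
No 3 of the 8 camera mounts cover everything (all 56 triples fall short), so 4 is minimum.

4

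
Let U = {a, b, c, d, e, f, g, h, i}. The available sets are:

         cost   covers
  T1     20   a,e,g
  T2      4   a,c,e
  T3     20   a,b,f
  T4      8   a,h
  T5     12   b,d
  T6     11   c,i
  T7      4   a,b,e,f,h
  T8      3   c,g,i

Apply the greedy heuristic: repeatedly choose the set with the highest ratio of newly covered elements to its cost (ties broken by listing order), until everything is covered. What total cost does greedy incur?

Pick 1: T7 adds 5 new (a, b, e, f, h) at cost 4 (ratio 5/4).
Pick 2: T8 adds 3 new (c, g, i) at cost 3 (ratio 3/3).
Pick 3: T5 adds 1 new (d) at cost 12 (ratio 1/12).
Greedy total cost: 4 + 3 + 12 = 19.

19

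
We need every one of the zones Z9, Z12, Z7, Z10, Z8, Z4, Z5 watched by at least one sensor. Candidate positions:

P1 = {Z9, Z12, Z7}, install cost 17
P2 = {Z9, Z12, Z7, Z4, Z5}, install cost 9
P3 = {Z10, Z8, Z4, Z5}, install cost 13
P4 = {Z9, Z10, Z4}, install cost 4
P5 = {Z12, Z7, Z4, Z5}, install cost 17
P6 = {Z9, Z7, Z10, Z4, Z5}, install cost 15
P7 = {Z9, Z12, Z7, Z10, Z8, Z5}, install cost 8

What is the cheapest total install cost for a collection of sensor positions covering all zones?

P4, P7 cover every zone at install cost 4 + 8 = 12.
Any cover uses at least 2 sensor positions; among all covering selections none totals below 12.

12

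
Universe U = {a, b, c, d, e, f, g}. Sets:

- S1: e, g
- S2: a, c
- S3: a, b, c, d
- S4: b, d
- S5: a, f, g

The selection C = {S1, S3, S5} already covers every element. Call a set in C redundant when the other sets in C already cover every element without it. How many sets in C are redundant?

Drop S1: e uncovered — not redundant.
Drop S3: b, c, d uncovered — not redundant.
Drop S5: f uncovered — not redundant.
None of the sets in C is redundant.

0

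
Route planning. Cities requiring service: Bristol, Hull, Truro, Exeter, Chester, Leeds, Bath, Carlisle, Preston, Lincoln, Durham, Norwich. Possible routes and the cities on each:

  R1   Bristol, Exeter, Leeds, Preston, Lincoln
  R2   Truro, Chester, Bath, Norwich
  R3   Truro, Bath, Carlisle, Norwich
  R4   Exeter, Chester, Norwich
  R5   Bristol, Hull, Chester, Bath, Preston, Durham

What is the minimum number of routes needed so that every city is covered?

3

R1, R3, R5 together cover {Bristol, Hull, Truro, Exeter, Chester, Leeds, Bath, Carlisle, Preston, Lincoln, Durham, Norwich} — every city.
No 2 of the 5 routes cover everything (all 10 pairs fall short), so 3 is minimum.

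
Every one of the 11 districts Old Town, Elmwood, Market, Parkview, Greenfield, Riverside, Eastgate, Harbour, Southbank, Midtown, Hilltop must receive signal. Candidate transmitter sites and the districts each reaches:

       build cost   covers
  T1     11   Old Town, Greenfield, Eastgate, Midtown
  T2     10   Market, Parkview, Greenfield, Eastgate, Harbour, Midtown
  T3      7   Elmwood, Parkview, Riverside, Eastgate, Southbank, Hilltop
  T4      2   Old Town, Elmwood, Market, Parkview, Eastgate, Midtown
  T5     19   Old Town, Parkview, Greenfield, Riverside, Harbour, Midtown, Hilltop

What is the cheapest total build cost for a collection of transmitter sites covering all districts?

T2, T3, T4 cover every district at build cost 10 + 7 + 2 = 19.
Any cover uses at least 3 transmitter sites; among all covering selections none totals below 19.

19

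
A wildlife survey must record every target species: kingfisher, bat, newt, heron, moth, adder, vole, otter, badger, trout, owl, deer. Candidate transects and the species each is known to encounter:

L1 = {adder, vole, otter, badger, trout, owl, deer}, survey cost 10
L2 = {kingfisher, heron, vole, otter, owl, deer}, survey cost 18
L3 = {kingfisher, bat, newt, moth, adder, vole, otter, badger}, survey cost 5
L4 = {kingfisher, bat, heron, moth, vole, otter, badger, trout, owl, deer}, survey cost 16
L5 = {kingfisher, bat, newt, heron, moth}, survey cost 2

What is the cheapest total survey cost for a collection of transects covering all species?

L1, L5 cover every species at survey cost 10 + 2 = 12.
Any cover uses at least 2 transects; among all covering selections none totals below 12.

12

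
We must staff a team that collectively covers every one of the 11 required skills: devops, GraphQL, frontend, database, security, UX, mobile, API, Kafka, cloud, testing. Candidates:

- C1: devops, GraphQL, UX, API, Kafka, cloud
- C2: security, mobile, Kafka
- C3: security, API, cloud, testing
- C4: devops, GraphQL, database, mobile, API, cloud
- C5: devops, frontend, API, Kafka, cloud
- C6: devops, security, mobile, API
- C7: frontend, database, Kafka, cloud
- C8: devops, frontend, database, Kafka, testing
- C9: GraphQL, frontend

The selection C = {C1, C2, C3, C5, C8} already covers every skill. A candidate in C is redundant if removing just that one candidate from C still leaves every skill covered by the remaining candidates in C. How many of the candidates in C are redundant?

2

Drop C1: GraphQL, UX uncovered — not redundant.
Drop C2: mobile uncovered — not redundant.
Drop C3: the rest still cover every skill — redundant.
Drop C5: the rest still cover every skill — redundant.
Drop C8: database uncovered — not redundant.
2 redundant: C3, C5.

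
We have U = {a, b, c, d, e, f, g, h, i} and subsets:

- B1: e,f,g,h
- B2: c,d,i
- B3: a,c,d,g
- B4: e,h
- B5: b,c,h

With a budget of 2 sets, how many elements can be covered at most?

7

Choosing B1, B2 covers {c, d, e, f, g, h, i} — 7 elements.
No choice of 2 sets does better; here a, b are left uncovered.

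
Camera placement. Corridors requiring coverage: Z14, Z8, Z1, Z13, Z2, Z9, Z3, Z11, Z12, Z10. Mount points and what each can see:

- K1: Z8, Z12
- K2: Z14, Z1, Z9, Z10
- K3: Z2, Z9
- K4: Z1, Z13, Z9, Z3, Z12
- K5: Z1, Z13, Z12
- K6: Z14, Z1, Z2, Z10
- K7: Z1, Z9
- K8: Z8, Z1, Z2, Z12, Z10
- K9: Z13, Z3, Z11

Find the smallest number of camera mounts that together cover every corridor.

K2, K8, K9 together cover {Z14, Z8, Z1, Z13, Z2, Z9, Z3, Z11, Z12, Z10} — every corridor.
No 2 of the 9 camera mounts cover everything (all 36 pairs fall short), so 3 is minimum.
Greedy (largest uncovered first) would take K4, K6, K1, K9 — 4 camera mounts — but 3 suffice.

3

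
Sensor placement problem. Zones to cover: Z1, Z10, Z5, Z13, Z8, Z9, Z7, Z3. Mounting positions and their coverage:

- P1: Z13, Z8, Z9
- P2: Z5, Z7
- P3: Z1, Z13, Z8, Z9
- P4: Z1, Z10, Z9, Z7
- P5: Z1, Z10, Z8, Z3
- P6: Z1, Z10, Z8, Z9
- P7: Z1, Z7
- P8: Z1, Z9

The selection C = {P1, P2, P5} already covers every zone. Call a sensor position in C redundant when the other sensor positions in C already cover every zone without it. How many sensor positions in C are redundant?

Drop P1: Z13, Z9 uncovered — not redundant.
Drop P2: Z5, Z7 uncovered — not redundant.
Drop P5: Z1, Z10, Z3 uncovered — not redundant.
None of the sensor positions in C is redundant.

0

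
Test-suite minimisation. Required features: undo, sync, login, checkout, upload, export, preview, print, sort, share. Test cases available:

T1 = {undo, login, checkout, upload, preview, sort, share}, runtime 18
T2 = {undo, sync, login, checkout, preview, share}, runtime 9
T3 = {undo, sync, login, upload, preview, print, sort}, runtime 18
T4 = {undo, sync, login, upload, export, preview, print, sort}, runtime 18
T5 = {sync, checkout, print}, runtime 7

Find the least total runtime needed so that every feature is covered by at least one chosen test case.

27

T2, T4 cover every feature at runtime 9 + 18 = 27.
Any cover uses at least 2 test cases; among all covering selections none totals below 27.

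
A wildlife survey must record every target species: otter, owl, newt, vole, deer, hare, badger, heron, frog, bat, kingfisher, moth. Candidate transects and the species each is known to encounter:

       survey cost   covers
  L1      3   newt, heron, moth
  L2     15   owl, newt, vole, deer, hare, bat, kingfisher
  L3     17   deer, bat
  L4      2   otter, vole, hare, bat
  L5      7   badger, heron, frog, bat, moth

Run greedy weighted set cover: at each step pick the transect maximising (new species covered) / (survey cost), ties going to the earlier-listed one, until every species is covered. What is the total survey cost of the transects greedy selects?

Pick 1: L4 adds 4 new (otter, vole, hare, bat) at survey cost 2 (ratio 4/2).
Pick 2: L1 adds 3 new (newt, heron, moth) at survey cost 3 (ratio 3/3).
Pick 3: L5 adds 2 new (badger, frog) at survey cost 7 (ratio 2/7).
Pick 4: L2 adds 3 new (owl, deer, kingfisher) at survey cost 15 (ratio 3/15).
Greedy total survey cost: 2 + 3 + 7 + 15 = 27. (The true optimum is 24, so greedy overshoots here.)

27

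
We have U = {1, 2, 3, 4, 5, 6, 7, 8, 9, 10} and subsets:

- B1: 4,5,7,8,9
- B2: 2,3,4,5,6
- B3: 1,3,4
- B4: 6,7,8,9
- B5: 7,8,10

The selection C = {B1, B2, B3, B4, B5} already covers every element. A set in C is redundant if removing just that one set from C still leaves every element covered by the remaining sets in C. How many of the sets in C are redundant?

Drop B1: the rest still cover every element — redundant.
Drop B2: 2 uncovered — not redundant.
Drop B3: 1 uncovered — not redundant.
Drop B4: the rest still cover every element — redundant.
Drop B5: 10 uncovered — not redundant.
2 redundant: B1, B4.

2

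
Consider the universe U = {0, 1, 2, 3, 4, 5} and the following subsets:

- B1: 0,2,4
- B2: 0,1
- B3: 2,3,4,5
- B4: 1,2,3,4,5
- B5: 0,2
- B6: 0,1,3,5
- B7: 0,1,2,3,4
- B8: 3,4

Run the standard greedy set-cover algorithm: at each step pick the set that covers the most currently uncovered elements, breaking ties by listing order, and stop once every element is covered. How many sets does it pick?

2

Pick 1: B4 covers 5 new elements (1, 2, 3, 4, 5).
Pick 2: B1 covers 1 new elements (0).
Greedy uses 2 sets.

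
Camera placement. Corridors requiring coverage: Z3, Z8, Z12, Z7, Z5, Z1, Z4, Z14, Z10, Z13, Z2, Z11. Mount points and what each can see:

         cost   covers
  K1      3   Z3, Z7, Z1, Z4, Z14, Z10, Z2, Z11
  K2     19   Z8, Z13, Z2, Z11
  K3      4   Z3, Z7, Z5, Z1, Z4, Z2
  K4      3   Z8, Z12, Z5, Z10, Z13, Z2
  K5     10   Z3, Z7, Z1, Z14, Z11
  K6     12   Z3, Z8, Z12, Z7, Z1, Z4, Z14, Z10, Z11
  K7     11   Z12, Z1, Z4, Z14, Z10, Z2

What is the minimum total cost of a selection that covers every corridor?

K1, K4 cover every corridor at cost 3 + 3 = 6.
Any cover uses at least 2 camera mounts; among all covering selections none totals below 6.

6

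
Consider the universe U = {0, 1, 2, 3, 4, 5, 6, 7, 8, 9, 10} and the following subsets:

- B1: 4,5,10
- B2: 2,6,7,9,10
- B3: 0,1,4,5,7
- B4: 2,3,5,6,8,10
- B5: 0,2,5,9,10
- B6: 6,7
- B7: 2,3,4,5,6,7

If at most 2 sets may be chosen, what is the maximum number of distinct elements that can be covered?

Choosing B3, B4 covers {0, 1, 2, 3, 4, 5, 6, 7, 8, 10} — 10 elements.
No choice of 2 sets does better; here 9 is left uncovered.

10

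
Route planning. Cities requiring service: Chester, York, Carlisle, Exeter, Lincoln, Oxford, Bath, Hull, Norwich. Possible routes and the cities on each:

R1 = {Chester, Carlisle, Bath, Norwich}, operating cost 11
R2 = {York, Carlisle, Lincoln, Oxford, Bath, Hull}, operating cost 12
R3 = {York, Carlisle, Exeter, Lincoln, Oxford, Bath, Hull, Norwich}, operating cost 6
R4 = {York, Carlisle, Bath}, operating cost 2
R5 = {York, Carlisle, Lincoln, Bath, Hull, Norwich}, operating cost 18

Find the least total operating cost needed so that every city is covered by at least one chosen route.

17

R1, R3 cover every city at operating cost 11 + 6 = 17.
Any cover uses at least 2 routes; among all covering selections none totals below 17.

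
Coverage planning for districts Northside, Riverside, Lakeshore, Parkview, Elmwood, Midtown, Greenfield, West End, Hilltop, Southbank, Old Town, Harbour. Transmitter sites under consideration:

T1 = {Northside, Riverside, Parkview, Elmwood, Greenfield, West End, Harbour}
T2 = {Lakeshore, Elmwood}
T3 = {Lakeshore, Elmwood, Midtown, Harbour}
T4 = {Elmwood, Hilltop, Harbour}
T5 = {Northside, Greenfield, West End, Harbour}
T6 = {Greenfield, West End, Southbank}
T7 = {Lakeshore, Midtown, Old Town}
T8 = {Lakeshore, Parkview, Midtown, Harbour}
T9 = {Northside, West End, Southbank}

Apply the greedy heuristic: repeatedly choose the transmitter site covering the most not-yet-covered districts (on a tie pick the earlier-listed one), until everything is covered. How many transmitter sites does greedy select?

4

Pick 1: T1 covers 7 new districts (Northside, Riverside, Parkview, Elmwood, Greenfield, West End, Harbour).
Pick 2: T7 covers 3 new districts (Lakeshore, Midtown, Old Town).
Pick 3: T4 covers 1 new districts (Hilltop).
Pick 4: T6 covers 1 new districts (Southbank).
Greedy uses 4 transmitter sites.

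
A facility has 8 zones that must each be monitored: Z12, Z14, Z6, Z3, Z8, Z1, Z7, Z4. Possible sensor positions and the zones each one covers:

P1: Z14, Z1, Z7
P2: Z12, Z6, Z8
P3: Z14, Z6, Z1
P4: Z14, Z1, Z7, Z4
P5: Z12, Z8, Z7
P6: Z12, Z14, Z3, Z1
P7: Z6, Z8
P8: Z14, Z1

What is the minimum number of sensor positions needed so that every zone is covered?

3

P2, P4, P6 together cover {Z12, Z14, Z6, Z3, Z8, Z1, Z7, Z4} — every zone.
No 2 of the 8 sensor positions cover everything (all 28 pairs fall short), so 3 is minimum.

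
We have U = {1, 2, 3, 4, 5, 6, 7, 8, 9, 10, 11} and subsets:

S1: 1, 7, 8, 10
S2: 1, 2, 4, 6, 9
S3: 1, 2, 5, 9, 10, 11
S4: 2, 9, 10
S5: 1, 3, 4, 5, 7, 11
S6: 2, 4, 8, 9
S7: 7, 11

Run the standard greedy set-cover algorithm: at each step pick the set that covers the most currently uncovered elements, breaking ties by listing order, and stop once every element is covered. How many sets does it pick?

Pick 1: S3 covers 6 new elements (1, 2, 5, 9, 10, 11).
Pick 2: S5 covers 3 new elements (3, 4, 7).
Pick 3: S1 covers 1 new elements (8).
Pick 4: S2 covers 1 new elements (6).
Greedy uses 4 sets. (The true minimum is 3.)

4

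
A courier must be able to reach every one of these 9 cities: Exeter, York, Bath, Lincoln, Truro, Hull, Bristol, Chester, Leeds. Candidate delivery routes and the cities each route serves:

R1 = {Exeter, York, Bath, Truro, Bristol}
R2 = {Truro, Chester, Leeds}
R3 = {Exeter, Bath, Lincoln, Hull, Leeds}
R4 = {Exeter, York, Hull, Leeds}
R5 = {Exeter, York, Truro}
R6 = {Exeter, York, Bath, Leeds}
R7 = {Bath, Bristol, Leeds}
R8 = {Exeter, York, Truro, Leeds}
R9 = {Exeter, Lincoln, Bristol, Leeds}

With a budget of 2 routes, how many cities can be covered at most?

8

Choosing R1, R3 covers {Exeter, York, Bath, Lincoln, Truro, Hull, Bristol, Leeds} — 8 cities.
No choice of 2 routes does better; here Chester is left uncovered.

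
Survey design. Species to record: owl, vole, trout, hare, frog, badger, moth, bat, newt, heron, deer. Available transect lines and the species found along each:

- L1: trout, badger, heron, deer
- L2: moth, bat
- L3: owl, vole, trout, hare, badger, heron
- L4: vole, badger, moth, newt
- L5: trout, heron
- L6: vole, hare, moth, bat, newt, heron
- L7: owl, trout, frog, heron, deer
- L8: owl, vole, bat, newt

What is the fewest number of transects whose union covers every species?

L1, L6, L7 together cover {owl, vole, trout, hare, frog, badger, moth, bat, newt, heron, deer} — every species.
No 2 of the 8 transects cover everything (all 28 pairs fall short), so 3 is minimum.

3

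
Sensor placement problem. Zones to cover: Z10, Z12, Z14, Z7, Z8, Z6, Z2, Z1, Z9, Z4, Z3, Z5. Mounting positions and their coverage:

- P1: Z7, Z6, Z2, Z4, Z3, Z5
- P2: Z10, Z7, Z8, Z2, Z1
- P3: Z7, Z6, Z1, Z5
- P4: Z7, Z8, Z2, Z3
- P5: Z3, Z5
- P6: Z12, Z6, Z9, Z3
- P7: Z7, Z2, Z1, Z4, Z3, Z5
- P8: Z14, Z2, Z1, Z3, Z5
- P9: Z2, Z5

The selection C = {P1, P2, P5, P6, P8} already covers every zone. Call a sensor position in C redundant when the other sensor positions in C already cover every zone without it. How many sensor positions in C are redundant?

Drop P1: Z4 uncovered — not redundant.
Drop P2: Z10, Z8 uncovered — not redundant.
Drop P5: the rest still cover every zone — redundant.
Drop P6: Z12, Z9 uncovered — not redundant.
Drop P8: Z14 uncovered — not redundant.
1 redundant: P5.

1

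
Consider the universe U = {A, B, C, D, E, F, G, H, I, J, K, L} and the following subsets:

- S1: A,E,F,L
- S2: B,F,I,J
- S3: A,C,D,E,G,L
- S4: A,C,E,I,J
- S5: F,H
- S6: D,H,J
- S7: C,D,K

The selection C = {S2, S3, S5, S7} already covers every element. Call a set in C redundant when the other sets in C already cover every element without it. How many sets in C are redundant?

0

Drop S2: B, I, J uncovered — not redundant.
Drop S3: A, E, G, L uncovered — not redundant.
Drop S5: H uncovered — not redundant.
Drop S7: K uncovered — not redundant.
None of the sets in C is redundant.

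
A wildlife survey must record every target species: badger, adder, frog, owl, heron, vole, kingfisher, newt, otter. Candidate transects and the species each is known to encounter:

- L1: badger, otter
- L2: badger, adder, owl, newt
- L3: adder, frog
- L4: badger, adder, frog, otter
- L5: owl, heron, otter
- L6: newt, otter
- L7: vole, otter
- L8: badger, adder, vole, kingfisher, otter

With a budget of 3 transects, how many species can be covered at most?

Choosing L2, L3, L8 covers {badger, adder, frog, owl, vole, kingfisher, newt, otter} — 8 species.
No choice of 3 transects does better; here heron is left uncovered.

8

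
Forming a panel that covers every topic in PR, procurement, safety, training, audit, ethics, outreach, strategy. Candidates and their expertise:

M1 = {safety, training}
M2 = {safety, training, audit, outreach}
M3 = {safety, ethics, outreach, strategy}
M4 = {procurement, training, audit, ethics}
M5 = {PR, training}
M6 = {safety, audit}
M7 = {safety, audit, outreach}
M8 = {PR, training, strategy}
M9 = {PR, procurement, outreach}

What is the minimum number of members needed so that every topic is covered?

3

M2, M3, M9 together cover {PR, procurement, safety, training, audit, ethics, outreach, strategy} — every topic.
No 2 of the 9 members cover everything (all 36 pairs fall short), so 3 is minimum.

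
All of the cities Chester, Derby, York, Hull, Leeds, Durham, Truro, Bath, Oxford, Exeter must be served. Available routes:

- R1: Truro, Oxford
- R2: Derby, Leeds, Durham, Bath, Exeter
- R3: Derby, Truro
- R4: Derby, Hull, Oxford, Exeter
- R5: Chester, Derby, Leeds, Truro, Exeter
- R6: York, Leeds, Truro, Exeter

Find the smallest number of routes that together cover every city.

4

R2, R4, R5, R6 together cover {Chester, Derby, York, Hull, Leeds, Durham, Truro, Bath, Oxford, Exeter} — every city.
No 3 of the 6 routes cover everything (all 20 triples fall short), so 4 is minimum.
Greedy (largest uncovered first) would take R2, R1, R4, R5, R6 — 5 routes — but 4 suffice.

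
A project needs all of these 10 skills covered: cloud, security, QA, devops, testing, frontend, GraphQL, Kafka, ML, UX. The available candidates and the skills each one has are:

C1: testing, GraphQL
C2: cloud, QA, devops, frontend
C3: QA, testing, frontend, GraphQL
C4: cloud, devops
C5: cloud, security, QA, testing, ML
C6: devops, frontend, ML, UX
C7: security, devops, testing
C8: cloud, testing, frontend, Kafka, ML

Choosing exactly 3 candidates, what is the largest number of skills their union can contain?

9

Choosing C1, C5, C6 covers {cloud, security, QA, devops, testing, frontend, GraphQL, ML, UX} — 9 skills.
No choice of 3 candidates does better; here Kafka is left uncovered.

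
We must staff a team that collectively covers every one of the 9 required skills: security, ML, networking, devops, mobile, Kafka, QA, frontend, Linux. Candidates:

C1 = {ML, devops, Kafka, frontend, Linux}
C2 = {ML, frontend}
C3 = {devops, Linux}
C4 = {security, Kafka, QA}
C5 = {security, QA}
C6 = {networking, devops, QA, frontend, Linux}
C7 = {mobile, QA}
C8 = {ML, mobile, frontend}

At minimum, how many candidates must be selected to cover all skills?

C4, C6, C8 together cover {security, ML, networking, devops, mobile, Kafka, QA, frontend, Linux} — every skill.
No 2 of the 8 candidates cover everything (all 28 pairs fall short), so 3 is minimum.

3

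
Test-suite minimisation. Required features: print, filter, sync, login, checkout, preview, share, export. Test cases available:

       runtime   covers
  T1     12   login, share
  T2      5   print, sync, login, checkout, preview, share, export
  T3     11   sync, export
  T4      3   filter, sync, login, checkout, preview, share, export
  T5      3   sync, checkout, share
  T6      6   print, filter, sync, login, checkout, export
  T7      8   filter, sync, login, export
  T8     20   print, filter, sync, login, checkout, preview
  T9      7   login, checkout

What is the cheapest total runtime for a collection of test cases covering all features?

T2, T4 cover every feature at runtime 5 + 3 = 8.
Any cover uses at least 2 test cases; among all covering selections none totals below 8.

8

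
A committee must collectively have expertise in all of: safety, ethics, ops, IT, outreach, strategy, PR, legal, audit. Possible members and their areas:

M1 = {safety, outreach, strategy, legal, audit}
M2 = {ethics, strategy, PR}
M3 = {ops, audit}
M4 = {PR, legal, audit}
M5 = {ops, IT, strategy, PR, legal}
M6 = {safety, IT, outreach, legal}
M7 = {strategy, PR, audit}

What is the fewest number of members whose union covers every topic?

3

M1, M2, M5 together cover {safety, ethics, ops, IT, outreach, strategy, PR, legal, audit} — every topic.
No 2 of the 7 members cover everything (all 21 pairs fall short), so 3 is minimum.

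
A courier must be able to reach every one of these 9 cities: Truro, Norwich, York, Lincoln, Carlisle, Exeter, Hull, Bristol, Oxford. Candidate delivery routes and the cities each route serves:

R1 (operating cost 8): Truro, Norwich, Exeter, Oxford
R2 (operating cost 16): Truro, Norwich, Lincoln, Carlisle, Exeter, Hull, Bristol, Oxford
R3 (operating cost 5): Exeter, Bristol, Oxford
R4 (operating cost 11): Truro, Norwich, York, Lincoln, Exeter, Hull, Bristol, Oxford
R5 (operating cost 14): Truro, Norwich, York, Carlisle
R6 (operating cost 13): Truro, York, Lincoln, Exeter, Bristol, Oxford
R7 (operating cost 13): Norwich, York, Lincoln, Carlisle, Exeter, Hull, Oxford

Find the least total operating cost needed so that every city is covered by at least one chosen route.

24

R4, R7 cover every city at operating cost 11 + 13 = 24.
Any cover uses at least 2 routes; among all covering selections none totals below 24.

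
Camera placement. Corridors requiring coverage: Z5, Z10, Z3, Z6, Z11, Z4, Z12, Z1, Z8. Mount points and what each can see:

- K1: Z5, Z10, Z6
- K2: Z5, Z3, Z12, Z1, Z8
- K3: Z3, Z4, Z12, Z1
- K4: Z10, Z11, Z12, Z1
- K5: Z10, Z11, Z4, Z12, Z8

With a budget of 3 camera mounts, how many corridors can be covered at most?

9

Choosing K1, K2, K5 covers {Z5, Z10, Z3, Z6, Z11, Z4, Z12, Z1, Z8} — 9 corridors.
That is all 9 corridors.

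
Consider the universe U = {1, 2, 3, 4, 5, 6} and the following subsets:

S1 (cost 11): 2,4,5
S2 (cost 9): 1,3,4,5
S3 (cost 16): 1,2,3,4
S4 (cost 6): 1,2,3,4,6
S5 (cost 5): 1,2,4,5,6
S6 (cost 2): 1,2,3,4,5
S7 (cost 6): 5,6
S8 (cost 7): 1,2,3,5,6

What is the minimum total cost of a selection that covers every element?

S5, S6 cover every element at cost 5 + 2 = 7.
Any cover uses at least 2 sets; among all covering selections none totals below 7.

7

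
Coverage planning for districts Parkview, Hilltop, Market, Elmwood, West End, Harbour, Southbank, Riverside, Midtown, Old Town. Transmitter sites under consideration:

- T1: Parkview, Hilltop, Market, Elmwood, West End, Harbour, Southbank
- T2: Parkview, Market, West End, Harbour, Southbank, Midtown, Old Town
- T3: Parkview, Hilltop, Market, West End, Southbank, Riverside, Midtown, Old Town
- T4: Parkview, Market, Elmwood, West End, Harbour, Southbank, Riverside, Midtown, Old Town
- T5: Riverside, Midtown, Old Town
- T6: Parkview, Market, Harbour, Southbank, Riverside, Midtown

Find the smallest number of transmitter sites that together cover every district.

T1, T3 together cover {Parkview, Hilltop, Market, Elmwood, West End, Harbour, Southbank, Riverside, Midtown, Old Town} — every district.
No single transmitter site contains all 10 districts, so 2 is optimal.

2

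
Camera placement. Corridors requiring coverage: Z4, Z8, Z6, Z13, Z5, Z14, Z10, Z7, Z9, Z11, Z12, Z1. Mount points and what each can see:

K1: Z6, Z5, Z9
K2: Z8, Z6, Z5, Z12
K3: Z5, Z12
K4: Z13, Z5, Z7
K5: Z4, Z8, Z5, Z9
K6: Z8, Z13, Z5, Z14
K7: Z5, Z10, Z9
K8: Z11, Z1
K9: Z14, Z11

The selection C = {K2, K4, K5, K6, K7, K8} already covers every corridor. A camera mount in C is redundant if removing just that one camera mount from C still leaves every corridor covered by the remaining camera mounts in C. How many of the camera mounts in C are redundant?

Drop K2: Z6, Z12 uncovered — not redundant.
Drop K4: Z7 uncovered — not redundant.
Drop K5: Z4 uncovered — not redundant.
Drop K6: Z14 uncovered — not redundant.
Drop K7: Z10 uncovered — not redundant.
Drop K8: Z11, Z1 uncovered — not redundant.
None of the camera mounts in C is redundant.

0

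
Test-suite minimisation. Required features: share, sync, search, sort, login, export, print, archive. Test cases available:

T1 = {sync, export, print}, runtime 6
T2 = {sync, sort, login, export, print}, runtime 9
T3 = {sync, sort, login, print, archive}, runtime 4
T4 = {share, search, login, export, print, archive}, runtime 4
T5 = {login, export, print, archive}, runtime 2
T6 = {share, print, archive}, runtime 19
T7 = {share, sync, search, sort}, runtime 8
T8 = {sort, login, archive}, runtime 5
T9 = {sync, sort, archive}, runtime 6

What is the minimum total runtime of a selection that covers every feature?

T3, T4 cover every feature at runtime 4 + 4 = 8.
Any cover uses at least 2 test cases; among all covering selections none totals below 8.

8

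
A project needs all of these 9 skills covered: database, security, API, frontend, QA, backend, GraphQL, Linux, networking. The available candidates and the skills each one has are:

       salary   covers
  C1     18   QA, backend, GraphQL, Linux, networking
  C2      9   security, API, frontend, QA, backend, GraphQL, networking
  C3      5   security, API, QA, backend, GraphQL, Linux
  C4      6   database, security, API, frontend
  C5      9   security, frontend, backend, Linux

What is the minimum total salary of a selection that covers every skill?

C2, C3, C4 cover every skill at salary 9 + 5 + 6 = 20.
Any cover uses at least 2 candidates; among all covering selections none totals below 20.

20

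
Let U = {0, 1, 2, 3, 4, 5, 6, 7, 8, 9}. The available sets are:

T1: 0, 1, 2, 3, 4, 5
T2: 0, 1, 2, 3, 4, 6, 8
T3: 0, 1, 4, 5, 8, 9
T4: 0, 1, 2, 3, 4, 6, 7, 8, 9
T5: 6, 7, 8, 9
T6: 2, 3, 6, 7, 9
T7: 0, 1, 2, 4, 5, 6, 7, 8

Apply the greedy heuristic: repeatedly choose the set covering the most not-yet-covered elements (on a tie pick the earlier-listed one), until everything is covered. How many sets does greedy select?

Pick 1: T4 covers 9 new elements (0, 1, 2, 3, 4, 6, 7, 8, 9).
Pick 2: T1 covers 1 new elements (5).
Greedy uses 2 sets.

2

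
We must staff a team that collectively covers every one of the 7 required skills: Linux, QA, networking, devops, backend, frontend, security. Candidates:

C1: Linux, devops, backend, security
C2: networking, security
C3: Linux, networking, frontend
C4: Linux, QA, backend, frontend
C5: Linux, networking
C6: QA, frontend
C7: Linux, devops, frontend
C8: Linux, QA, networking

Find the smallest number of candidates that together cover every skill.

C1, C2, C4 together cover {Linux, QA, networking, devops, backend, frontend, security} — every skill.
No 2 of the 8 candidates cover everything (all 28 pairs fall short), so 3 is minimum.

3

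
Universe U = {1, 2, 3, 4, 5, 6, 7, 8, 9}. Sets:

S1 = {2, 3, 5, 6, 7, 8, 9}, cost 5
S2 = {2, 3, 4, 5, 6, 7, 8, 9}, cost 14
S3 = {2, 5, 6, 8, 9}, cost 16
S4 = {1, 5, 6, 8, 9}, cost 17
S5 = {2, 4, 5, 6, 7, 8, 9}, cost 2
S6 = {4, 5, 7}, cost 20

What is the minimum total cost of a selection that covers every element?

24

S1, S4, S5 cover every element at cost 5 + 17 + 2 = 24.
Any cover uses at least 2 sets; among all covering selections none totals below 24.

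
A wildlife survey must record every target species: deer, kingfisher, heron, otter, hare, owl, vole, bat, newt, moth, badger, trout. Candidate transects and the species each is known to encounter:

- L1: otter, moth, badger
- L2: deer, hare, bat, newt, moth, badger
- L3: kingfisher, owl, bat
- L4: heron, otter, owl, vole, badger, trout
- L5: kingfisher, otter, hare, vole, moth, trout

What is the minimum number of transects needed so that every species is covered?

3

L2, L3, L4 together cover {deer, kingfisher, heron, otter, hare, owl, vole, bat, newt, moth, badger, trout} — every species.
No 2 of the 5 transects cover everything (all 10 pairs fall short), so 3 is minimum.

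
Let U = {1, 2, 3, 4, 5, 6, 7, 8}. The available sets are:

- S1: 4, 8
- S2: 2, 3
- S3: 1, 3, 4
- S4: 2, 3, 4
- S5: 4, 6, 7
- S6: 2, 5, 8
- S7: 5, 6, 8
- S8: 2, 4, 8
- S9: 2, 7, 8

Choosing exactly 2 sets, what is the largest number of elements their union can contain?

Choosing S3, S6 covers {1, 2, 3, 4, 5, 8} — 6 elements.
No choice of 2 sets does better; here 6, 7 are left uncovered.

6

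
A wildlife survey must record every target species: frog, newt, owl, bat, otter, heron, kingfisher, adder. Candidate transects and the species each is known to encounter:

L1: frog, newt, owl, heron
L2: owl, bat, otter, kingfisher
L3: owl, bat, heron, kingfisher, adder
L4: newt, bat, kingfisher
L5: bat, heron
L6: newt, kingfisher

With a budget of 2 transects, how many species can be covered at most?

Choosing L1, L2 covers {frog, newt, owl, bat, otter, heron, kingfisher} — 7 species.
No choice of 2 transects does better; here adder is left uncovered.

7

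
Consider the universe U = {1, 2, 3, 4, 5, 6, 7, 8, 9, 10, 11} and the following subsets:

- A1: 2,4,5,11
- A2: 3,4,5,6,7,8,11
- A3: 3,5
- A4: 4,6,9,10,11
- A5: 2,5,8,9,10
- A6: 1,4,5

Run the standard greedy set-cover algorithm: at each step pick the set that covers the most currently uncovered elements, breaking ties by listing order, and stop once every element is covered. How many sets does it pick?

Pick 1: A2 covers 7 new elements (3, 4, 5, 6, 7, 8, 11).
Pick 2: A5 covers 3 new elements (2, 9, 10).
Pick 3: A6 covers 1 new elements (1).
Greedy uses 3 sets.

3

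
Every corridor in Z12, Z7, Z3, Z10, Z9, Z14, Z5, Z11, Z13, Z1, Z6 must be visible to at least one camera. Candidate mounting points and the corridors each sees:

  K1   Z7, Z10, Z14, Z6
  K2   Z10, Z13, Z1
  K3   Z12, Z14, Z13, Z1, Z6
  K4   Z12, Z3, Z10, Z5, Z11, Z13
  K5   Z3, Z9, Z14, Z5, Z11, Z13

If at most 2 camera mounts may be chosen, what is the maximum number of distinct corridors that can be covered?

9

Choosing K1, K4 covers {Z12, Z7, Z3, Z10, Z14, Z5, Z11, Z13, Z6} — 9 corridors.
No choice of 2 camera mounts does better; here Z9, Z1 are left uncovered.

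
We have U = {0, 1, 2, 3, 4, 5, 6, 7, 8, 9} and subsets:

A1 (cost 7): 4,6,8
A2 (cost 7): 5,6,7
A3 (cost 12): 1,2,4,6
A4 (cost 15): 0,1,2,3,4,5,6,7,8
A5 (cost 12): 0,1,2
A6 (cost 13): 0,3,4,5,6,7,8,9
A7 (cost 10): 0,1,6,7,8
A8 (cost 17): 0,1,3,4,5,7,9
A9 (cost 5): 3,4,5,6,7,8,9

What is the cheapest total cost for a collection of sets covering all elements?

A5, A9 cover every element at cost 12 + 5 = 17.
Any cover uses at least 2 sets; among all covering selections none totals below 17.

17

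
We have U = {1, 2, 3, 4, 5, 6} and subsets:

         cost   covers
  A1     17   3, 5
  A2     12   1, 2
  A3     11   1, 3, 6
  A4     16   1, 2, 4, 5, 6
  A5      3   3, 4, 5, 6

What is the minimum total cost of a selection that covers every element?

15

A2, A5 cover every element at cost 12 + 3 = 15.
Any cover uses at least 2 sets; among all covering selections none totals below 15.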